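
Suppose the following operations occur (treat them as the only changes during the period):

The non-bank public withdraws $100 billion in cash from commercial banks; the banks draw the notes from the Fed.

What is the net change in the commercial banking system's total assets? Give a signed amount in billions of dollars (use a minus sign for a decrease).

-$100 billion

Fed balance sheet:
  Assets:      no change
  Liabilities: Bank reserves −$100B, Currency in circulation +$100B
Commercial banking system:
  Assets:      Reserves at CB −$100B
  Liabilities: Checkable deposits −$100B
Change in total bank assets = -$100 billion.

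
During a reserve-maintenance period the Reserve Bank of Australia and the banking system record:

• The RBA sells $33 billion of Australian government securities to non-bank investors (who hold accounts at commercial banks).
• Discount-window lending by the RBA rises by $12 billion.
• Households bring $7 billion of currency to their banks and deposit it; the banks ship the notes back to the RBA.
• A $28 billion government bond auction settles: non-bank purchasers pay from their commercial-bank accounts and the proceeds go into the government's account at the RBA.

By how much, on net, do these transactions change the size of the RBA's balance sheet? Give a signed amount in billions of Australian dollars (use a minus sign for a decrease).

Asset sale (to non-banks) $33 billion: an RBA asset is shed → −$33B.
Discount-window loan $12 billion: an RBA asset is acquired → +$12B.
Currency deposit $7 billion: only the composition of liabilities changes → 0.
Government account inflow $28 billion: only the composition of liabilities changes → 0.
Net: −33 + 12 + 0 + 0 = -$21 billion.

-$21 billion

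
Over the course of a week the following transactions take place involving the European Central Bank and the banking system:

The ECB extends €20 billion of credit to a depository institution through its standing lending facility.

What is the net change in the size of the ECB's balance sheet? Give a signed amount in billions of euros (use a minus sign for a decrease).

+€20 billion

ECB balance sheet:
  Assets:      Loans to banks +€20B
  Liabilities: Bank reserves +€20B
Commercial banking system:
  Assets:      Reserves at CB +€20B
  Liabilities: Borrowings from CB +€20B
Change in total ECB assets = +€20 billion.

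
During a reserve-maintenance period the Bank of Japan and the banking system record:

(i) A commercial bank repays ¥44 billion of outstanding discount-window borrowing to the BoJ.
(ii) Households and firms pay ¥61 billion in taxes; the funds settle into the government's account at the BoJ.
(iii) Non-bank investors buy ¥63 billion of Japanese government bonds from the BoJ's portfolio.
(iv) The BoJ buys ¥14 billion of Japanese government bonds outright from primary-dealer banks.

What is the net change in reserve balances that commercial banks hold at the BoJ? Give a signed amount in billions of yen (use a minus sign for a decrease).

Discount-window repayment ¥44 billion: repayment is debited from reserves → −¥44B.
Government account inflow ¥61 billion: funds move from bank reserves into the government account → −¥61B.
Asset sale (to non-banks) ¥63 billion: the non-bank buyers' banks settle from reserves → −¥63B.
OMO purchase (from banks) ¥14 billion: the BoJ pays by crediting reserve accounts → +¥14B.
Net: −44 − 61 − 63 + 14 = -¥154 billion.

-¥154 billion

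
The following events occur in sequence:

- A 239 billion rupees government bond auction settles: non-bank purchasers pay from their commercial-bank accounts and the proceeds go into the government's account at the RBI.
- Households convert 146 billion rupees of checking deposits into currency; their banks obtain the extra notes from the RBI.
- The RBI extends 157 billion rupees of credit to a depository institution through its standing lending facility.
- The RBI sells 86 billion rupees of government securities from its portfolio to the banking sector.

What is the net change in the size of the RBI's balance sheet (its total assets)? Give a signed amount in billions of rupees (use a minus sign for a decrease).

RBI balance sheet:
  Assets:      Securities −86B, Loans to banks +157B
  Liabilities: Bank reserves −314B, Currency in circulation +146B, Government deposits +239B
Commercial banking system:
  Assets:      Reserves at CB −314B, Securities +86B
  Liabilities: Checkable deposits −385B, Borrowings from CB +157B
Change in total RBI assets = +71 billion.

+71 billion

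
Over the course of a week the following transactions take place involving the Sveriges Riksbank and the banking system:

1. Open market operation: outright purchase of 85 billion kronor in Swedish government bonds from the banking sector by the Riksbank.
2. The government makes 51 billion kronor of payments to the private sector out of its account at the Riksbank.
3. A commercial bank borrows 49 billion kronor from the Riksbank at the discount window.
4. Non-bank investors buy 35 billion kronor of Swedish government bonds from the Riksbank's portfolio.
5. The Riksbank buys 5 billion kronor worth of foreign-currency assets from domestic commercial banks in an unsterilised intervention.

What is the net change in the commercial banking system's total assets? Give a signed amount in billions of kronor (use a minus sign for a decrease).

+65 billion

OMO purchase (from banks) 85 billion kronor: just an asset swap on bank balance sheets → 0.
Government spending 51 billion kronor: bank balance sheets expand → +51B.
Discount-window loan 49 billion kronor: bank balance sheets expand → +49B.
Asset sale (to non-banks) 35 billion kronor: bank balance sheets shrink → −35B.
FX purchase 5 billion kronor: just an asset swap on bank balance sheets → 0.
Net: 0 + 51 + 49 − 35 + 0 = +65 billion.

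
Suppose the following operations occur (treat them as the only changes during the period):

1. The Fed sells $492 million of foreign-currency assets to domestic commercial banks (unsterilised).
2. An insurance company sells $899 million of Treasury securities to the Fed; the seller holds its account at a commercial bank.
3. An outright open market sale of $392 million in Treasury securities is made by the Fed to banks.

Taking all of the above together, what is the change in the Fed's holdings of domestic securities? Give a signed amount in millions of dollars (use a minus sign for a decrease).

FX sale $492 million: the Fed's securities portfolio is untouched → 0.
Asset purchase (from non-banks) $899 million: securities added to the Fed's portfolio → +$899M.
OMO sale (to banks) $392 million: securities removed from the Fed's portfolio → −$392M.
Net: 0 + 899 − 392 = +$507 million.

+$507 million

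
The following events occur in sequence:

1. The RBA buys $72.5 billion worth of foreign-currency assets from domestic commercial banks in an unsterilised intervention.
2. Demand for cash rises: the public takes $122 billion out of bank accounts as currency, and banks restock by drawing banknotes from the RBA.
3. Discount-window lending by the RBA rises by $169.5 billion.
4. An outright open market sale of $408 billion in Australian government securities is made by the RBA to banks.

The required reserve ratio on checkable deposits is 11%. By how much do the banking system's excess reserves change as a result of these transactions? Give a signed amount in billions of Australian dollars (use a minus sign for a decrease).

-$274.58 billion

FX purchase $72.5 billion: reserves +$72.5B, deposits 0.
Currency withdrawal $122 billion: reserves −$122B, deposits −$122B.
Discount-window loan $169.5 billion: reserves +$169.5B, deposits 0.
OMO sale (to banks) $408 billion: reserves −$408B, deposits 0.
Totals: Δreserves = −$288B, Δdeposits = −$122B.
Δrequired reserves = 11% × −$122B = −$13.42B.
Δexcess reserves = Δreserves − Δrequired = −$288B − (−$13.42B) = -$274.58 billion.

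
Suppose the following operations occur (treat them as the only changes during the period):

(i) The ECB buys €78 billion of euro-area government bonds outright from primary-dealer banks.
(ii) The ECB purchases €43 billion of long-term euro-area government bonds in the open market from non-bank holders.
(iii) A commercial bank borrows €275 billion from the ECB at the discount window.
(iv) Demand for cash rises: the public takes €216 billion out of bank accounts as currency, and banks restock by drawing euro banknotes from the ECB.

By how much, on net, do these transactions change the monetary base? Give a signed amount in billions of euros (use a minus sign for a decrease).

+€396 billion

OMO purchase (from banks) €78 billion: ECB balance sheet expands → +€78B.
Asset purchase (from non-banks) €43 billion: ECB balance sheet expands → +€43B.
Discount-window loan €275 billion: ECB balance sheet expands → +€275B.
Currency withdrawal €216 billion: just a shift between currency and reserves — both are base money → 0.
Net: 78 + 43 + 275 + 0 = +€396 billion.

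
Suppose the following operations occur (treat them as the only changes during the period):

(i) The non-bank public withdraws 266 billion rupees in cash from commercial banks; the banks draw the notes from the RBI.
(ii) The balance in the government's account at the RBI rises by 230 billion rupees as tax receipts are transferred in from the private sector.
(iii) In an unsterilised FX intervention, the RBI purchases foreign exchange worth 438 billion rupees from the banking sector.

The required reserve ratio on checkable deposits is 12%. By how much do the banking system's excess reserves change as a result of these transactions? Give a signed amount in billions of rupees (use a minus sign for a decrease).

Currency withdrawal 266 billion rupees: reserves −266B, deposits −266B.
Government account inflow 230 billion rupees: reserves −230B, deposits −230B.
FX purchase 438 billion rupees: reserves +438B, deposits 0.
Totals: Δreserves = −58B, Δdeposits = −496B.
Δrequired reserves = 12% × −496B = −59.52B.
Δexcess reserves = Δreserves − Δrequired = −58B − (−59.52B) = +1.52 billion.

+1.52 billion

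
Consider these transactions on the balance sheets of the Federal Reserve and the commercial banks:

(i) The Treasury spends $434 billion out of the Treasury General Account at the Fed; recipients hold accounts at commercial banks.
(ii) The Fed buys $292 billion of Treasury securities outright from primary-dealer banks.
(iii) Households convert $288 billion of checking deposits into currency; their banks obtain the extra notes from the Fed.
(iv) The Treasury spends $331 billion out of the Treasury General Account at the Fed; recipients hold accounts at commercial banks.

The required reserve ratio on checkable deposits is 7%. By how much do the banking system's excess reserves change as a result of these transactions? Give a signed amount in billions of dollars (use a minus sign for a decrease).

Government spending $434 billion: reserves +$434B, deposits +$434B.
OMO purchase (from banks) $292 billion: reserves +$292B, deposits 0.
Currency withdrawal $288 billion: reserves −$288B, deposits −$288B.
Government spending $331 billion: reserves +$331B, deposits +$331B.
Totals: Δreserves = +$769B, Δdeposits = +$477B.
Δrequired reserves = 7% × +$477B = +$33.39B.
Δexcess reserves = Δreserves − Δrequired = +$769B − (+$33.39B) = +$735.61 billion.

+$735.61 billion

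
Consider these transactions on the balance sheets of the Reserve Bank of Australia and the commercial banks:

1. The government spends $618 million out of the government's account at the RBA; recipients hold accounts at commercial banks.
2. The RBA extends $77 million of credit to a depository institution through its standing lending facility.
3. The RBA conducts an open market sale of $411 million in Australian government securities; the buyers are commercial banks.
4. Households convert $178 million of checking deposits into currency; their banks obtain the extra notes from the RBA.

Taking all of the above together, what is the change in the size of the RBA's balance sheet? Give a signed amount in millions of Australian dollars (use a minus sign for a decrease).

-$334 million

Government spending $618 million: only the composition of liabilities changes → 0.
Discount-window loan $77 million: an RBA asset is acquired → +$77M.
OMO sale (to banks) $411 million: an RBA asset is shed → −$411M.
Currency withdrawal $178 million: only the composition of liabilities changes → 0.
Net: 0 + 77 − 411 + 0 = -$334 million.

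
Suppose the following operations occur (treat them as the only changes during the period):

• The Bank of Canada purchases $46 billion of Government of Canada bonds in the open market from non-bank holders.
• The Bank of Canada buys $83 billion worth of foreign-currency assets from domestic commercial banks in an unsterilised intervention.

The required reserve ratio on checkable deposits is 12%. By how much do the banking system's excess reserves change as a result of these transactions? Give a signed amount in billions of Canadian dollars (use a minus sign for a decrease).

+$123.48 billion

Asset purchase (from non-banks) $46 billion: reserves +$46B, deposits +$46B.
FX purchase $83 billion: reserves +$83B, deposits 0.
Totals: Δreserves = +$129B, Δdeposits = +$46B.
Δrequired reserves = 12% × +$46B = +$5.52B.
Δexcess reserves = Δreserves − Δrequired = +$129B − (+$5.52B) = +$123.48 billion.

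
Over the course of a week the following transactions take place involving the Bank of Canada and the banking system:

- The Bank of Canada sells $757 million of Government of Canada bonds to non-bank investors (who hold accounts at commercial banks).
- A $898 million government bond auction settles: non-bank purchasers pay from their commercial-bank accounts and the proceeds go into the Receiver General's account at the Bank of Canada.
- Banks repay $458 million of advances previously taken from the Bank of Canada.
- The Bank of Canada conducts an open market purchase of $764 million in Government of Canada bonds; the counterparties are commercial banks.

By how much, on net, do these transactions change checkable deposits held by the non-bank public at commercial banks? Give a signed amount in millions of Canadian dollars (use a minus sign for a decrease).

-$1655 million

Bank of Canada balance sheet:
  Assets:      Securities +$7M, Loans to banks −$458M
  Liabilities: Bank reserves −$1349M, Government deposits +$898M
Commercial banking system:
  Assets:      Reserves at CB −$1349M, Securities −$764M
  Liabilities: Checkable deposits −$1655M, Borrowings from CB −$458M
So the change in checkable deposits held by the non-bank public at commercial banks is -$1655 million.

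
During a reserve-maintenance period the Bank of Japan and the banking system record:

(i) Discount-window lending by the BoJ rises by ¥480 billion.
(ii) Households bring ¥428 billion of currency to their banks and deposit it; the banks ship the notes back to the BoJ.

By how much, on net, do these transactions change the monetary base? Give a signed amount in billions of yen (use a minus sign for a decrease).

+¥480 billion

BoJ balance sheet:
  Assets:      Loans to banks +¥480B
  Liabilities: Bank reserves +¥908B, Currency in circulation −¥428B
Monetary base = currency + reserves: −¥428B + (+¥908B) = +¥480 billion.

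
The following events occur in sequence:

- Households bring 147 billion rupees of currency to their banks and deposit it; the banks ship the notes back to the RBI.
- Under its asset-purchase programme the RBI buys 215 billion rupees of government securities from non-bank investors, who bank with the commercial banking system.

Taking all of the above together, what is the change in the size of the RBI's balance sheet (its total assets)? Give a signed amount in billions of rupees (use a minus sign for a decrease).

RBI balance sheet:
  Assets:      Securities +215B
  Liabilities: Bank reserves +362B, Currency in circulation −147B
Commercial banking system:
  Assets:      Reserves at CB +362B
  Liabilities: Checkable deposits +362B
Change in total RBI assets = +215 billion.

+215 billion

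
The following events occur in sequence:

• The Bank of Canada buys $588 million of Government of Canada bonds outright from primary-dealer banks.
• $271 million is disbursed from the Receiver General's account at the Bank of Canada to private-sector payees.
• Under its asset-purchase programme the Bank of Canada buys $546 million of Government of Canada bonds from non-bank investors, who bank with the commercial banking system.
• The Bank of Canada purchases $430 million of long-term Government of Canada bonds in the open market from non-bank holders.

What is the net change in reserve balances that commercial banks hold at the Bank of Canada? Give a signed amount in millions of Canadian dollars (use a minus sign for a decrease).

+$1835 million

Bank of Canada balance sheet:
  Assets:      Securities +$1564M
  Liabilities: Bank reserves +$1835M, Government deposits −$271M
Commercial banking system:
  Assets:      Reserves at CB +$1835M, Securities −$588M
  Liabilities: Checkable deposits +$1247M
So the change in reserve balances that commercial banks hold at the Bank of Canada is +$1835 million.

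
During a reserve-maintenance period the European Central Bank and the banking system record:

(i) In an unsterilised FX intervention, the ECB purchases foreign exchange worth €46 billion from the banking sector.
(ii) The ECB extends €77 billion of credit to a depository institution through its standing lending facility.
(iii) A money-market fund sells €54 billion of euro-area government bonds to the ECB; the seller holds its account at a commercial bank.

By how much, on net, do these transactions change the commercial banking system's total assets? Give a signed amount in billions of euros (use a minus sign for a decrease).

FX purchase €46 billion: just an asset swap on bank balance sheets → 0.
Discount-window loan €77 billion: bank balance sheets expand → +€77B.
Asset purchase (from non-banks) €54 billion: bank balance sheets expand → +€54B.
Net: 0 + 77 + 54 = +€131 billion.

+€131 billion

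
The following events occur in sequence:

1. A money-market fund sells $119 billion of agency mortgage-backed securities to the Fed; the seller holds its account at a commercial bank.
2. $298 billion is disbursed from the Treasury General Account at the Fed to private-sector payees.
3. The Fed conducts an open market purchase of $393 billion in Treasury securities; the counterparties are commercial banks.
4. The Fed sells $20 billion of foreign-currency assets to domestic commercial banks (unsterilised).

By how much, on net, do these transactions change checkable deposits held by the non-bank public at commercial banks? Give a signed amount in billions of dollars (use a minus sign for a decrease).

Fed balance sheet:
  Assets:      Securities +$512B, Foreign assets −$20B
  Liabilities: Bank reserves +$790B, Government deposits −$298B
Commercial banking system:
  Assets:      Reserves at CB +$790B, Securities −$393B, Foreign assets +$20B
  Liabilities: Checkable deposits +$417B
So the change in checkable deposits held by the non-bank public at commercial banks is +$417 billion.

+$417 billion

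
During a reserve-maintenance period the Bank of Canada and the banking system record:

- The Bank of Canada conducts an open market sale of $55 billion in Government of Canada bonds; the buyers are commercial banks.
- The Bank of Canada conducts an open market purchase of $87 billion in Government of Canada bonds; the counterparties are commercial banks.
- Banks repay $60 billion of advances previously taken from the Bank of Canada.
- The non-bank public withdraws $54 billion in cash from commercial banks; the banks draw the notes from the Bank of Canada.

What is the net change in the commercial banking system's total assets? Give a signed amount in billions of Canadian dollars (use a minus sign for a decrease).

Bank of Canada balance sheet:
  Assets:      Securities +$32B, Loans to banks −$60B
  Liabilities: Bank reserves −$82B, Currency in circulation +$54B
Commercial banking system:
  Assets:      Reserves at CB −$82B, Securities −$32B
  Liabilities: Checkable deposits −$54B, Borrowings from CB −$60B
Change in total bank assets = -$114 billion.

-$114 billion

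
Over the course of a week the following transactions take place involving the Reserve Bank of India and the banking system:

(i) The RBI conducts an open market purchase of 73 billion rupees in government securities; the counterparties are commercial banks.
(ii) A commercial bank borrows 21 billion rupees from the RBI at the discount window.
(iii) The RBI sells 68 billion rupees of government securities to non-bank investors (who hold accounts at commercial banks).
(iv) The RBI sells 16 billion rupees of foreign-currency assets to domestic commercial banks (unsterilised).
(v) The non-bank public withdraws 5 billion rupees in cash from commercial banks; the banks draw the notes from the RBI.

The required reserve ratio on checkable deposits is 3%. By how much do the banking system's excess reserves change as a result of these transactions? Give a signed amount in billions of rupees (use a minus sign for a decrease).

OMO purchase (from banks) 73 billion rupees: reserves +73B, deposits 0.
Discount-window loan 21 billion rupees: reserves +21B, deposits 0.
Asset sale (to non-banks) 68 billion rupees: reserves −68B, deposits −68B.
FX sale 16 billion rupees: reserves −16B, deposits 0.
Currency withdrawal 5 billion rupees: reserves −5B, deposits −5B.
Totals: Δreserves = +5B, Δdeposits = −73B.
Δrequired reserves = 3% × −73B = −2.19B.
Δexcess reserves = Δreserves − Δrequired = +5B − (−2.19B) = +7.19 billion.

+7.19 billion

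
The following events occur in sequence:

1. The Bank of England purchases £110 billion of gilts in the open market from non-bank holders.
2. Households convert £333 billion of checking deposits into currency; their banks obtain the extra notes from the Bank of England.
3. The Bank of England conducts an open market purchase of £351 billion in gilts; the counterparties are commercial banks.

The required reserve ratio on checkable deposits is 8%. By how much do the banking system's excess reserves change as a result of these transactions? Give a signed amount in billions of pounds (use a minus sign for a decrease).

+£145.84 billion

Asset purchase (from non-banks) £110 billion: reserves +£110B, deposits +£110B.
Currency withdrawal £333 billion: reserves −£333B, deposits −£333B.
OMO purchase (from banks) £351 billion: reserves +£351B, deposits 0.
Totals: Δreserves = +£128B, Δdeposits = −£223B.
Δrequired reserves = 8% × −£223B = −£17.84B.
Δexcess reserves = Δreserves − Δrequired = +£128B − (−£17.84B) = +£145.84 billion.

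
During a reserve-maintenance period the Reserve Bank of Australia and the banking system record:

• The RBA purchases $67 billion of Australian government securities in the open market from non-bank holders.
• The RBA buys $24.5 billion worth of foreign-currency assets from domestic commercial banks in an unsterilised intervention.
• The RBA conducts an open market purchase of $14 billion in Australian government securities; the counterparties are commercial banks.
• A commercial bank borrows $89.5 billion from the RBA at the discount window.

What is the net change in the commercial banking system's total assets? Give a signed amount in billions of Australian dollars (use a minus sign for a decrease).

RBA balance sheet:
  Assets:      Securities +$81B, Loans to banks +$89.5B, Foreign assets +$24.5B
  Liabilities: Bank reserves +$195B
Commercial banking system:
  Assets:      Reserves at CB +$195B, Securities −$14B, Foreign assets −$24.5B
  Liabilities: Checkable deposits +$67B, Borrowings from CB +$89.5B
Change in total bank assets = +$156.5 billion.

+$156.5 billion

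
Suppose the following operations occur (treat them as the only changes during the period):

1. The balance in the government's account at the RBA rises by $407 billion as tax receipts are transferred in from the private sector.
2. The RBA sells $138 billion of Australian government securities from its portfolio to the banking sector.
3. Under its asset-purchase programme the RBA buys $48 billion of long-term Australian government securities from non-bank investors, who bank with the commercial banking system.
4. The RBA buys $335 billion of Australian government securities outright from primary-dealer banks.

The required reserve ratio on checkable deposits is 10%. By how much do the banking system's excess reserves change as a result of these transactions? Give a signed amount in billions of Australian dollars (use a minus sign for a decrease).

Government account inflow $407 billion: reserves −$407B, deposits −$407B.
OMO sale (to banks) $138 billion: reserves −$138B, deposits 0.
Asset purchase (from non-banks) $48 billion: reserves +$48B, deposits +$48B.
OMO purchase (from banks) $335 billion: reserves +$335B, deposits 0.
Totals: Δreserves = −$162B, Δdeposits = −$359B.
Δrequired reserves = 10% × −$359B = −$35.9B.
Δexcess reserves = Δreserves − Δrequired = −$162B − (−$35.9B) = -$126.1 billion.

-$126.1 billion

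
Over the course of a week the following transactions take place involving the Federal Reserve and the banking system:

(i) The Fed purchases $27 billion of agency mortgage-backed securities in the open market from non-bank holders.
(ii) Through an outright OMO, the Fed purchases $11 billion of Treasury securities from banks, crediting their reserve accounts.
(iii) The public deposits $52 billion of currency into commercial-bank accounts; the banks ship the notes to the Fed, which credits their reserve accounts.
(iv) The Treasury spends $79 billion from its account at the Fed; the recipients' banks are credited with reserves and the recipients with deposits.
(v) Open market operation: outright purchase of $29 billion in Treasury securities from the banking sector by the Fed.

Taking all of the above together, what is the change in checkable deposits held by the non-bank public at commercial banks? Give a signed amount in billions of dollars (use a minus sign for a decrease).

Asset purchase (from non-banks) $27 billion: non-bank counterparties' bank balances rise → +$27B.
OMO purchase (from banks) $11 billion: the counterparty is a bank, so public deposits are unchanged → 0.
Currency deposit $52 billion: non-bank counterparties' bank balances rise → +$52B.
Government spending $79 billion: non-bank counterparties' bank balances rise → +$79B.
OMO purchase (from banks) $29 billion: the counterparty is a bank, so public deposits are unchanged → 0.
Net: 27 + 0 + 52 + 79 + 0 = +$158 billion.

+$158 billion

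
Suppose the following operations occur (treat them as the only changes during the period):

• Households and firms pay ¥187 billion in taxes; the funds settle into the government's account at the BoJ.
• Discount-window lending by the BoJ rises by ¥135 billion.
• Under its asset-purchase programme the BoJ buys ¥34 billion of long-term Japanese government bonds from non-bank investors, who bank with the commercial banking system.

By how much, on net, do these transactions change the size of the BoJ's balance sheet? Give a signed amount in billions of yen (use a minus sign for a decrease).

BoJ balance sheet:
  Assets:      Securities +¥34B, Loans to banks +¥135B
  Liabilities: Bank reserves −¥18B, Government deposits +¥187B
Commercial banking system:
  Assets:      Reserves at CB −¥18B
  Liabilities: Checkable deposits −¥153B, Borrowings from CB +¥135B
Change in total BoJ assets = +¥169 billion.

+¥169 billion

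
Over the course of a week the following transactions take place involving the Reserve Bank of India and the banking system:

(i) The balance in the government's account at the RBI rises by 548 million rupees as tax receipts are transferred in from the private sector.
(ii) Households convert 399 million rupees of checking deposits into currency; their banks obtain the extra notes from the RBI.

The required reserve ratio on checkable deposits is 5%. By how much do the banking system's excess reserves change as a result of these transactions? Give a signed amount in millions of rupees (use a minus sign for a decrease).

-899.65 million

Government account inflow 548 million rupees: reserves −548M, deposits −548M.
Currency withdrawal 399 million rupees: reserves −399M, deposits −399M.
Totals: Δreserves = −947M, Δdeposits = −947M.
Δrequired reserves = 5% × −947M = −47.35M.
Δexcess reserves = Δreserves − Δrequired = −947M − (−47.35M) = -899.65 million.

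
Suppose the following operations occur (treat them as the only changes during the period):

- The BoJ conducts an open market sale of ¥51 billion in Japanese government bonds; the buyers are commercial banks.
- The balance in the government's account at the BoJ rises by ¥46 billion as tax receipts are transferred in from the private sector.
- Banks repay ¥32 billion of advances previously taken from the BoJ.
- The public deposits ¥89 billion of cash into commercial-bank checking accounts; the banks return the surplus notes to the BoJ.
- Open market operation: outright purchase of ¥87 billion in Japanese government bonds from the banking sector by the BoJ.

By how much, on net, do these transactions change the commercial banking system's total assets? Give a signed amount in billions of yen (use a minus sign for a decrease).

BoJ balance sheet:
  Assets:      Securities +¥36B, Loans to banks −¥32B
  Liabilities: Bank reserves +¥47B, Currency in circulation −¥89B, Government deposits +¥46B
Commercial banking system:
  Assets:      Reserves at CB +¥47B, Securities −¥36B
  Liabilities: Checkable deposits +¥43B, Borrowings from CB −¥32B
Change in total bank assets = +¥11 billion.

+¥11 billion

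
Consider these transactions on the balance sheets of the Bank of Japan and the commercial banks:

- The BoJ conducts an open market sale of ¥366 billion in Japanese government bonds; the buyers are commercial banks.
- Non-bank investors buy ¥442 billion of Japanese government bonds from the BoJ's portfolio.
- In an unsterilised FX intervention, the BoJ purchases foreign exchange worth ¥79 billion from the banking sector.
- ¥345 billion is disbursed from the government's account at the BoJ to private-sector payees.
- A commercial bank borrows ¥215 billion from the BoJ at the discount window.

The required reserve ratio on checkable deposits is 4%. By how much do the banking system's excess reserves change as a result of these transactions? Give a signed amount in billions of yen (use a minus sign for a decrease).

-¥165.12 billion

OMO sale (to banks) ¥366 billion: reserves −¥366B, deposits 0.
Asset sale (to non-banks) ¥442 billion: reserves −¥442B, deposits −¥442B.
FX purchase ¥79 billion: reserves +¥79B, deposits 0.
Government spending ¥345 billion: reserves +¥345B, deposits +¥345B.
Discount-window loan ¥215 billion: reserves +¥215B, deposits 0.
Totals: Δreserves = −¥169B, Δdeposits = −¥97B.
Δrequired reserves = 4% × −¥97B = −¥3.88B.
Δexcess reserves = Δreserves − Δrequired = −¥169B − (−¥3.88B) = -¥165.12 billion.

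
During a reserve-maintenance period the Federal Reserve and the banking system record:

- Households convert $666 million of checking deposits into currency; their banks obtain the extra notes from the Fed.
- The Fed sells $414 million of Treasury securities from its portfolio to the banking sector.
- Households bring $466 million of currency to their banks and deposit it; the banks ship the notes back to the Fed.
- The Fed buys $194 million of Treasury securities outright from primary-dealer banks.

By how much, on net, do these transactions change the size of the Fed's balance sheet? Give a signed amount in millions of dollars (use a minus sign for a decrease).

-$220 million

Currency withdrawal $666 million: only the composition of liabilities changes → 0.
OMO sale (to banks) $414 million: a Fed asset is shed → −$414M.
Currency deposit $466 million: only the composition of liabilities changes → 0.
OMO purchase (from banks) $194 million: a Fed asset is acquired → +$194M.
Net: 0 − 414 + 0 + 194 = -$220 million.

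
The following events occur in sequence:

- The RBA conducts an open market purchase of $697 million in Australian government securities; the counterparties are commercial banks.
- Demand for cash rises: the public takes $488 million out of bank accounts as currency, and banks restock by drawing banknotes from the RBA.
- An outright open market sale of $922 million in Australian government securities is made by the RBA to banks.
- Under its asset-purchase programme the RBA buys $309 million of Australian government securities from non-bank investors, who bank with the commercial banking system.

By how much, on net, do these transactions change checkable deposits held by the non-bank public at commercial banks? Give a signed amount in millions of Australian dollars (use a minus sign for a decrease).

-$179 million

RBA balance sheet:
  Assets:      Securities +$84M
  Liabilities: Bank reserves −$404M, Currency in circulation +$488M
Commercial banking system:
  Assets:      Reserves at CB −$404M, Securities +$225M
  Liabilities: Checkable deposits −$179M
So the change in checkable deposits held by the non-bank public at commercial banks is -$179 million.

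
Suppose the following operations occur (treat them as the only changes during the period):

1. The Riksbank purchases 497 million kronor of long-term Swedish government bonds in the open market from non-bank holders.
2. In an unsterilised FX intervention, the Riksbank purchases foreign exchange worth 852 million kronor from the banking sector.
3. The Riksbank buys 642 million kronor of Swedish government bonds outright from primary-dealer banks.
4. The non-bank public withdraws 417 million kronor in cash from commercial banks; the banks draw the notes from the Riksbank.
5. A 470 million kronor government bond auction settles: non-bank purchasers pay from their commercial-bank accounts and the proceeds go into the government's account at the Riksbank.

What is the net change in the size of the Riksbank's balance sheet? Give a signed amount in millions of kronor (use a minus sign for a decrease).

Riksbank balance sheet:
  Assets:      Securities +1139M, Foreign assets +852M
  Liabilities: Bank reserves +1104M, Currency in circulation +417M, Government deposits +470M
Change in total Riksbank assets = +1991 million.

+1991 million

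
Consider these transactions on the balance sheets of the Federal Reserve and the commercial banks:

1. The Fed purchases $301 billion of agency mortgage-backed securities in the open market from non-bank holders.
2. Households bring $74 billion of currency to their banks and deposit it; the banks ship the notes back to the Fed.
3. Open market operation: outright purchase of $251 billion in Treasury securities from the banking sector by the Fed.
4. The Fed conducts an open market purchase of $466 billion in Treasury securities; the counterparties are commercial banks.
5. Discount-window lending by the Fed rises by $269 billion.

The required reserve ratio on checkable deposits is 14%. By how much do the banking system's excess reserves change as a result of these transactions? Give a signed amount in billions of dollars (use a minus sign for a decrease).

Asset purchase (from non-banks) $301 billion: reserves +$301B, deposits +$301B.
Currency deposit $74 billion: reserves +$74B, deposits +$74B.
OMO purchase (from banks) $251 billion: reserves +$251B, deposits 0.
OMO purchase (from banks) $466 billion: reserves +$466B, deposits 0.
Discount-window loan $269 billion: reserves +$269B, deposits 0.
Totals: Δreserves = +$1361B, Δdeposits = +$375B.
Δrequired reserves = 14% × +$375B = +$52.5B.
Δexcess reserves = Δreserves − Δrequired = +$1361B − (+$52.5B) = +$1308.5 billion.

+$1308.5 billion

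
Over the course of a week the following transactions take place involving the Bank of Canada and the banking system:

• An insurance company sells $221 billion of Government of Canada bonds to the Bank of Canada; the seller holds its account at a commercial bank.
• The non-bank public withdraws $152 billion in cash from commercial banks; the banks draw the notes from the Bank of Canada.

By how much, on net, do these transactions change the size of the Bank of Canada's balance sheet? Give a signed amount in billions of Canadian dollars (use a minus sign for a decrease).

Asset purchase (from non-banks) $221 billion: a Bank of Canada asset is acquired → +$221B.
Currency withdrawal $152 billion: only the composition of liabilities changes → 0.
Net: 221 + 0 = +$221 billion.

+$221 billion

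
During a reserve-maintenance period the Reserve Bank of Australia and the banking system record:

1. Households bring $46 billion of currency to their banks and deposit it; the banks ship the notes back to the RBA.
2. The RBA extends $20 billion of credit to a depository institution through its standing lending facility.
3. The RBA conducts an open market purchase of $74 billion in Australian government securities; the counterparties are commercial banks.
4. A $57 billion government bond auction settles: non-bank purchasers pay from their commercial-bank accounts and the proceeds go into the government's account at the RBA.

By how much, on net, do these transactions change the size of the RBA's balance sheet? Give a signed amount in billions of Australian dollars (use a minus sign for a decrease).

+$94 billion

RBA balance sheet:
  Assets:      Securities +$74B, Loans to banks +$20B
  Liabilities: Bank reserves +$83B, Currency in circulation −$46B, Government deposits +$57B
Commercial banking system:
  Assets:      Reserves at CB +$83B, Securities −$74B
  Liabilities: Checkable deposits −$11B, Borrowings from CB +$20B
Change in total RBA assets = +$94 billion.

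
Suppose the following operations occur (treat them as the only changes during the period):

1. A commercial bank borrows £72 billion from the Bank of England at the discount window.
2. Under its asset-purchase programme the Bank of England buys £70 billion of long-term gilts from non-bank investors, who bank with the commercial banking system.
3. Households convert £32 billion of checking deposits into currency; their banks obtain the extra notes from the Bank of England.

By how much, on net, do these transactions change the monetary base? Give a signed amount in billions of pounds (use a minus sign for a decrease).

Discount-window loan £72 billion: Bank of England balance sheet expands → +£72B.
Asset purchase (from non-banks) £70 billion: Bank of England balance sheet expands → +£70B.
Currency withdrawal £32 billion: just a shift between currency and reserves — both are base money → 0.
Net: 72 + 70 + 0 = +£142 billion.

+£142 billion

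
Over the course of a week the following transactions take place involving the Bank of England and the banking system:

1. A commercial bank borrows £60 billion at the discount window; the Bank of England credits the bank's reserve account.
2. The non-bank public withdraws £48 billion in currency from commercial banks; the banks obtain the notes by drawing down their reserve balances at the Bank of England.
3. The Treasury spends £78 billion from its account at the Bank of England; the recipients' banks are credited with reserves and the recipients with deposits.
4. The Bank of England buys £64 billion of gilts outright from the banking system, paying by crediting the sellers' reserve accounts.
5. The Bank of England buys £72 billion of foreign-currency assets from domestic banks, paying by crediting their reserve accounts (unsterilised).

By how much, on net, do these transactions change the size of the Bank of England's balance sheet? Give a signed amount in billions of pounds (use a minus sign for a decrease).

+£196 billion

Bank of England balance sheet:
  Assets:      Securities +£64B, Loans to banks +£60B, Foreign assets +£72B
  Liabilities: Bank reserves +£226B, Currency in circulation +£48B, Government deposits −£78B
Change in total Bank of England assets = +£196 billion.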